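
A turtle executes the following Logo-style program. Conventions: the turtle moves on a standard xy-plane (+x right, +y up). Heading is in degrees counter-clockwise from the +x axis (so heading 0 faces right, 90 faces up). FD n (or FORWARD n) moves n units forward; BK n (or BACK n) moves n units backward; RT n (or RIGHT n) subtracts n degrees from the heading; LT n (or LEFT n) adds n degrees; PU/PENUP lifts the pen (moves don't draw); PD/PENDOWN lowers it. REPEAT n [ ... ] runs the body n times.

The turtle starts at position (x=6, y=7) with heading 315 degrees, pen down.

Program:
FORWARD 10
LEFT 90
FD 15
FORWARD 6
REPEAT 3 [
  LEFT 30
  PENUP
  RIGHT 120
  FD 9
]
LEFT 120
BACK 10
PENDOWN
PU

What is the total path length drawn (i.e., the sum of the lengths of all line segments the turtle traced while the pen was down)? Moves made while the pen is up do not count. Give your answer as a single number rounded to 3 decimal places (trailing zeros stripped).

Executing turtle program step by step:
Start: pos=(6,7), heading=315, pen down
FD 10: (6,7) -> (13.071,-0.071) [heading=315, draw]
LT 90: heading 315 -> 45
FD 15: (13.071,-0.071) -> (23.678,10.536) [heading=45, draw]
FD 6: (23.678,10.536) -> (27.92,14.778) [heading=45, draw]
REPEAT 3 [
  -- iteration 1/3 --
  LT 30: heading 45 -> 75
  PU: pen up
  RT 120: heading 75 -> 315
  FD 9: (27.92,14.778) -> (34.284,8.414) [heading=315, move]
  -- iteration 2/3 --
  LT 30: heading 315 -> 345
  PU: pen up
  RT 120: heading 345 -> 225
  FD 9: (34.284,8.414) -> (27.92,2.05) [heading=225, move]
  -- iteration 3/3 --
  LT 30: heading 225 -> 255
  PU: pen up
  RT 120: heading 255 -> 135
  FD 9: (27.92,2.05) -> (21.556,8.414) [heading=135, move]
]
LT 120: heading 135 -> 255
BK 10: (21.556,8.414) -> (24.145,18.073) [heading=255, move]
PD: pen down
PU: pen up
Final: pos=(24.145,18.073), heading=255, 3 segment(s) drawn

Segment lengths:
  seg 1: (6,7) -> (13.071,-0.071), length = 10
  seg 2: (13.071,-0.071) -> (23.678,10.536), length = 15
  seg 3: (23.678,10.536) -> (27.92,14.778), length = 6
Total = 31

Answer: 31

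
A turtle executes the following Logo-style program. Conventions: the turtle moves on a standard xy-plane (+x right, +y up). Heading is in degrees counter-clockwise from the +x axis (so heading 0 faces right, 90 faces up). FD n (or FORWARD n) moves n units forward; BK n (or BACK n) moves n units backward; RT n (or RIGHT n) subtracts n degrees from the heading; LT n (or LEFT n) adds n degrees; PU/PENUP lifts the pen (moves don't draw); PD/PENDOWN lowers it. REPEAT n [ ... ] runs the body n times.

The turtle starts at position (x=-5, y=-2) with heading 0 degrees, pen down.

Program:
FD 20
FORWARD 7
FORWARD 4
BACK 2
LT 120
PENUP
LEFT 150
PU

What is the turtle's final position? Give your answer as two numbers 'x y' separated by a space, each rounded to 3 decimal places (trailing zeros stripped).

Executing turtle program step by step:
Start: pos=(-5,-2), heading=0, pen down
FD 20: (-5,-2) -> (15,-2) [heading=0, draw]
FD 7: (15,-2) -> (22,-2) [heading=0, draw]
FD 4: (22,-2) -> (26,-2) [heading=0, draw]
BK 2: (26,-2) -> (24,-2) [heading=0, draw]
LT 120: heading 0 -> 120
PU: pen up
LT 150: heading 120 -> 270
PU: pen up
Final: pos=(24,-2), heading=270, 4 segment(s) drawn

Answer: 24 -2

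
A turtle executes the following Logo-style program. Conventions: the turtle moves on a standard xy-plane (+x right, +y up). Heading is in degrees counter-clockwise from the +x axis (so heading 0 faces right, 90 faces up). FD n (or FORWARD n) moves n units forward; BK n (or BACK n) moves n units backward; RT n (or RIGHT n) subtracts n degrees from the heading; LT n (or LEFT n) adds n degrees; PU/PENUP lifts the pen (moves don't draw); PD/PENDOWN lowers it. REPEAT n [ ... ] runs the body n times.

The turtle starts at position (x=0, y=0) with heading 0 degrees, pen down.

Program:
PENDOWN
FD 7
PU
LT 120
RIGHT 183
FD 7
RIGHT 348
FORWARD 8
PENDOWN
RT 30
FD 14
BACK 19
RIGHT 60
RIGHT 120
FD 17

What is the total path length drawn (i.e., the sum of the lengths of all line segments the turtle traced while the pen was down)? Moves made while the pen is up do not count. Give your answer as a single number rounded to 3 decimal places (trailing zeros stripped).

Answer: 57

Derivation:
Executing turtle program step by step:
Start: pos=(0,0), heading=0, pen down
PD: pen down
FD 7: (0,0) -> (7,0) [heading=0, draw]
PU: pen up
LT 120: heading 0 -> 120
RT 183: heading 120 -> 297
FD 7: (7,0) -> (10.178,-6.237) [heading=297, move]
RT 348: heading 297 -> 309
FD 8: (10.178,-6.237) -> (15.212,-12.454) [heading=309, move]
PD: pen down
RT 30: heading 309 -> 279
FD 14: (15.212,-12.454) -> (17.403,-26.282) [heading=279, draw]
BK 19: (17.403,-26.282) -> (14.43,-7.516) [heading=279, draw]
RT 60: heading 279 -> 219
RT 120: heading 219 -> 99
FD 17: (14.43,-7.516) -> (11.771,9.275) [heading=99, draw]
Final: pos=(11.771,9.275), heading=99, 4 segment(s) drawn

Segment lengths:
  seg 1: (0,0) -> (7,0), length = 7
  seg 2: (15.212,-12.454) -> (17.403,-26.282), length = 14
  seg 3: (17.403,-26.282) -> (14.43,-7.516), length = 19
  seg 4: (14.43,-7.516) -> (11.771,9.275), length = 17
Total = 57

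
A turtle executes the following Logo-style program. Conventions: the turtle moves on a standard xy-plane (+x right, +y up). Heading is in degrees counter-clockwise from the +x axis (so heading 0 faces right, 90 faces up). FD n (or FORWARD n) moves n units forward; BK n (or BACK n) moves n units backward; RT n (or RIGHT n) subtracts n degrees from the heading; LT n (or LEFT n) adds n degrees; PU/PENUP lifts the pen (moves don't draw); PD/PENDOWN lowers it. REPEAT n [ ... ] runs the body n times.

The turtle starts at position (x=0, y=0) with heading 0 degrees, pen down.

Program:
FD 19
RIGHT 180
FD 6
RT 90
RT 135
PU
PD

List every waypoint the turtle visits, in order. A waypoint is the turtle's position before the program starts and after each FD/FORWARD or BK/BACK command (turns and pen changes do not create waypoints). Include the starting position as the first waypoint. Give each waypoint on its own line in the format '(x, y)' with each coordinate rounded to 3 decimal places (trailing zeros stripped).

Answer: (0, 0)
(19, 0)
(13, 0)

Derivation:
Executing turtle program step by step:
Start: pos=(0,0), heading=0, pen down
FD 19: (0,0) -> (19,0) [heading=0, draw]
RT 180: heading 0 -> 180
FD 6: (19,0) -> (13,0) [heading=180, draw]
RT 90: heading 180 -> 90
RT 135: heading 90 -> 315
PU: pen up
PD: pen down
Final: pos=(13,0), heading=315, 2 segment(s) drawn
Waypoints (3 total):
(0, 0)
(19, 0)
(13, 0)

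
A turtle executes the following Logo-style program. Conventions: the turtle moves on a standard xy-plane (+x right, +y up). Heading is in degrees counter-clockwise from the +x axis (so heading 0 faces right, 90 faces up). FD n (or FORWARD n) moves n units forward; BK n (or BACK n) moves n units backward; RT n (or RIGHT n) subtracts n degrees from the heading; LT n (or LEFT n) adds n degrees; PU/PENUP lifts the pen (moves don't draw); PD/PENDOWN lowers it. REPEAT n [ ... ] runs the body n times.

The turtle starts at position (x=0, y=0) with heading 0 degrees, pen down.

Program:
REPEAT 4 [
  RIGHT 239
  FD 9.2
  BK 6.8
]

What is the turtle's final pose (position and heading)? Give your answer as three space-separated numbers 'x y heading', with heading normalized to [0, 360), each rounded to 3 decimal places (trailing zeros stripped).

Answer: -1.308 2.053 124

Derivation:
Executing turtle program step by step:
Start: pos=(0,0), heading=0, pen down
REPEAT 4 [
  -- iteration 1/4 --
  RT 239: heading 0 -> 121
  FD 9.2: (0,0) -> (-4.738,7.886) [heading=121, draw]
  BK 6.8: (-4.738,7.886) -> (-1.236,2.057) [heading=121, draw]
  -- iteration 2/4 --
  RT 239: heading 121 -> 242
  FD 9.2: (-1.236,2.057) -> (-5.555,-6.066) [heading=242, draw]
  BK 6.8: (-5.555,-6.066) -> (-2.363,-0.062) [heading=242, draw]
  -- iteration 3/4 --
  RT 239: heading 242 -> 3
  FD 9.2: (-2.363,-0.062) -> (6.825,0.42) [heading=3, draw]
  BK 6.8: (6.825,0.42) -> (0.034,0.064) [heading=3, draw]
  -- iteration 4/4 --
  RT 239: heading 3 -> 124
  FD 9.2: (0.034,0.064) -> (-5.111,7.691) [heading=124, draw]
  BK 6.8: (-5.111,7.691) -> (-1.308,2.053) [heading=124, draw]
]
Final: pos=(-1.308,2.053), heading=124, 8 segment(s) drawn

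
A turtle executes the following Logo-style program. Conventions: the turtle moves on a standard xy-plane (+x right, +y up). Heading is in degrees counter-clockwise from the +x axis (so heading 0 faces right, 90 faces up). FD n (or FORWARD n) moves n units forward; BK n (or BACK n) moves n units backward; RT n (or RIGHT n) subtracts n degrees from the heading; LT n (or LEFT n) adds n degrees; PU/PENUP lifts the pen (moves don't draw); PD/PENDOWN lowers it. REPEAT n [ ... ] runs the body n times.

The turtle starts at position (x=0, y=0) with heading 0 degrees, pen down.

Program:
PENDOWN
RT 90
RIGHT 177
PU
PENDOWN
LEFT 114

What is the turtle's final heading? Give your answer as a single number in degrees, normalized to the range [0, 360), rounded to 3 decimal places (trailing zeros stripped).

Executing turtle program step by step:
Start: pos=(0,0), heading=0, pen down
PD: pen down
RT 90: heading 0 -> 270
RT 177: heading 270 -> 93
PU: pen up
PD: pen down
LT 114: heading 93 -> 207
Final: pos=(0,0), heading=207, 0 segment(s) drawn

Answer: 207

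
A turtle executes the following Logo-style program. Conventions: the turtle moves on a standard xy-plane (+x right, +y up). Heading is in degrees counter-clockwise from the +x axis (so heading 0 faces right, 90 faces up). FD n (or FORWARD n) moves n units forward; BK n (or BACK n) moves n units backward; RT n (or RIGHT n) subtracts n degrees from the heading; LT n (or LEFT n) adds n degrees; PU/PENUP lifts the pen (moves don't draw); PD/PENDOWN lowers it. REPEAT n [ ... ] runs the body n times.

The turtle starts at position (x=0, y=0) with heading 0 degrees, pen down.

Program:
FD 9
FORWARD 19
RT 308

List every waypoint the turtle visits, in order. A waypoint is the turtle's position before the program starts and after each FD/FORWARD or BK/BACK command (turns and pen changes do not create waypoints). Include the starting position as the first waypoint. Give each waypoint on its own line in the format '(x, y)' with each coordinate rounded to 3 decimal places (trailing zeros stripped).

Executing turtle program step by step:
Start: pos=(0,0), heading=0, pen down
FD 9: (0,0) -> (9,0) [heading=0, draw]
FD 19: (9,0) -> (28,0) [heading=0, draw]
RT 308: heading 0 -> 52
Final: pos=(28,0), heading=52, 2 segment(s) drawn
Waypoints (3 total):
(0, 0)
(9, 0)
(28, 0)

Answer: (0, 0)
(9, 0)
(28, 0)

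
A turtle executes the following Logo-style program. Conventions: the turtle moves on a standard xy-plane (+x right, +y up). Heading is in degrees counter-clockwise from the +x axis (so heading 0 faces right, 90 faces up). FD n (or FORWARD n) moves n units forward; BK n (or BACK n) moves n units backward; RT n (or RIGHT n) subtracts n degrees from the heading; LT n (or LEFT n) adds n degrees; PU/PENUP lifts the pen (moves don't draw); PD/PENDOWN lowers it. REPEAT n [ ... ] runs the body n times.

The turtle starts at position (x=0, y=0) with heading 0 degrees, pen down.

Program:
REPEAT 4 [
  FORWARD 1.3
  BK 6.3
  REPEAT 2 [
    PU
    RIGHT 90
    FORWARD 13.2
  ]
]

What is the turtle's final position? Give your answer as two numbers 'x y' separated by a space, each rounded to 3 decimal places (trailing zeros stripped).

Answer: 0 0

Derivation:
Executing turtle program step by step:
Start: pos=(0,0), heading=0, pen down
REPEAT 4 [
  -- iteration 1/4 --
  FD 1.3: (0,0) -> (1.3,0) [heading=0, draw]
  BK 6.3: (1.3,0) -> (-5,0) [heading=0, draw]
  REPEAT 2 [
    -- iteration 1/2 --
    PU: pen up
    RT 90: heading 0 -> 270
    FD 13.2: (-5,0) -> (-5,-13.2) [heading=270, move]
    -- iteration 2/2 --
    PU: pen up
    RT 90: heading 270 -> 180
    FD 13.2: (-5,-13.2) -> (-18.2,-13.2) [heading=180, move]
  ]
  -- iteration 2/4 --
  FD 1.3: (-18.2,-13.2) -> (-19.5,-13.2) [heading=180, move]
  BK 6.3: (-19.5,-13.2) -> (-13.2,-13.2) [heading=180, move]
  REPEAT 2 [
    -- iteration 1/2 --
    PU: pen up
    RT 90: heading 180 -> 90
    FD 13.2: (-13.2,-13.2) -> (-13.2,0) [heading=90, move]
    -- iteration 2/2 --
    PU: pen up
    RT 90: heading 90 -> 0
    FD 13.2: (-13.2,0) -> (0,0) [heading=0, move]
  ]
  -- iteration 3/4 --
  FD 1.3: (0,0) -> (1.3,0) [heading=0, move]
  BK 6.3: (1.3,0) -> (-5,0) [heading=0, move]
  REPEAT 2 [
    -- iteration 1/2 --
    PU: pen up
    RT 90: heading 0 -> 270
    FD 13.2: (-5,0) -> (-5,-13.2) [heading=270, move]
    -- iteration 2/2 --
    PU: pen up
    RT 90: heading 270 -> 180
    FD 13.2: (-5,-13.2) -> (-18.2,-13.2) [heading=180, move]
  ]
  -- iteration 4/4 --
  FD 1.3: (-18.2,-13.2) -> (-19.5,-13.2) [heading=180, move]
  BK 6.3: (-19.5,-13.2) -> (-13.2,-13.2) [heading=180, move]
  REPEAT 2 [
    -- iteration 1/2 --
    PU: pen up
    RT 90: heading 180 -> 90
    FD 13.2: (-13.2,-13.2) -> (-13.2,0) [heading=90, move]
    -- iteration 2/2 --
    PU: pen up
    RT 90: heading 90 -> 0
    FD 13.2: (-13.2,0) -> (0,0) [heading=0, move]
  ]
]
Final: pos=(0,0), heading=0, 2 segment(s) drawn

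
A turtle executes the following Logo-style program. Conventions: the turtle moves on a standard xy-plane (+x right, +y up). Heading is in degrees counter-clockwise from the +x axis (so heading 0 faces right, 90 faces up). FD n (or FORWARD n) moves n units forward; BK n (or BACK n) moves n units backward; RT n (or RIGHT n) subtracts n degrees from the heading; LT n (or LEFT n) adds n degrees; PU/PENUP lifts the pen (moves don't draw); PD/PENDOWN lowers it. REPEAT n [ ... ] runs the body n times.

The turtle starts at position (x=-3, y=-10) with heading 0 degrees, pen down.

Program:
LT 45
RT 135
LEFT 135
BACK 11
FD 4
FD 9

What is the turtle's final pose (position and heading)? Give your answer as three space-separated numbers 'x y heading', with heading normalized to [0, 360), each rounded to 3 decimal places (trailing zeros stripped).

Answer: -1.586 -8.586 45

Derivation:
Executing turtle program step by step:
Start: pos=(-3,-10), heading=0, pen down
LT 45: heading 0 -> 45
RT 135: heading 45 -> 270
LT 135: heading 270 -> 45
BK 11: (-3,-10) -> (-10.778,-17.778) [heading=45, draw]
FD 4: (-10.778,-17.778) -> (-7.95,-14.95) [heading=45, draw]
FD 9: (-7.95,-14.95) -> (-1.586,-8.586) [heading=45, draw]
Final: pos=(-1.586,-8.586), heading=45, 3 segment(s) drawn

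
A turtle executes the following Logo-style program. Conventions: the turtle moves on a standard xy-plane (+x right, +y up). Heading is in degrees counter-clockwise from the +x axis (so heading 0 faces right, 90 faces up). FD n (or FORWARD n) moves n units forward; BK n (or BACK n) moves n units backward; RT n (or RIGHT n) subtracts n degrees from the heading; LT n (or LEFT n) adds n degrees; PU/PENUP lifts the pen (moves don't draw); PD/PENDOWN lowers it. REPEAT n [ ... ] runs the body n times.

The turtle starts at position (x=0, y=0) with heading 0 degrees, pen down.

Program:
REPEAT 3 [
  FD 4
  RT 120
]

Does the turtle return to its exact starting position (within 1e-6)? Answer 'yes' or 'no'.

Answer: yes

Derivation:
Executing turtle program step by step:
Start: pos=(0,0), heading=0, pen down
REPEAT 3 [
  -- iteration 1/3 --
  FD 4: (0,0) -> (4,0) [heading=0, draw]
  RT 120: heading 0 -> 240
  -- iteration 2/3 --
  FD 4: (4,0) -> (2,-3.464) [heading=240, draw]
  RT 120: heading 240 -> 120
  -- iteration 3/3 --
  FD 4: (2,-3.464) -> (0,0) [heading=120, draw]
  RT 120: heading 120 -> 0
]
Final: pos=(0,0), heading=0, 3 segment(s) drawn

Start position: (0, 0)
Final position: (0, 0)
Distance = 0; < 1e-6 -> CLOSED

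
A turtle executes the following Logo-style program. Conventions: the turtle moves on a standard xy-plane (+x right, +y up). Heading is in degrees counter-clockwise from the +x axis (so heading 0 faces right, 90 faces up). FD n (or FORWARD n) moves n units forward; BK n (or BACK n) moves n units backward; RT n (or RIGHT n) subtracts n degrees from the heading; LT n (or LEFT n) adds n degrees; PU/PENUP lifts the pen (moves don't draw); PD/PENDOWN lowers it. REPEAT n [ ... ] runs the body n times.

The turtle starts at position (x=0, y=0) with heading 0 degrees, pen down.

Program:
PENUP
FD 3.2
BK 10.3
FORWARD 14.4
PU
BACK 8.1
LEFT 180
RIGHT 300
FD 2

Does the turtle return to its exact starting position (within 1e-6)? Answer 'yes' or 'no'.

Answer: no

Derivation:
Executing turtle program step by step:
Start: pos=(0,0), heading=0, pen down
PU: pen up
FD 3.2: (0,0) -> (3.2,0) [heading=0, move]
BK 10.3: (3.2,0) -> (-7.1,0) [heading=0, move]
FD 14.4: (-7.1,0) -> (7.3,0) [heading=0, move]
PU: pen up
BK 8.1: (7.3,0) -> (-0.8,0) [heading=0, move]
LT 180: heading 0 -> 180
RT 300: heading 180 -> 240
FD 2: (-0.8,0) -> (-1.8,-1.732) [heading=240, move]
Final: pos=(-1.8,-1.732), heading=240, 0 segment(s) drawn

Start position: (0, 0)
Final position: (-1.8, -1.732)
Distance = 2.498; >= 1e-6 -> NOT closed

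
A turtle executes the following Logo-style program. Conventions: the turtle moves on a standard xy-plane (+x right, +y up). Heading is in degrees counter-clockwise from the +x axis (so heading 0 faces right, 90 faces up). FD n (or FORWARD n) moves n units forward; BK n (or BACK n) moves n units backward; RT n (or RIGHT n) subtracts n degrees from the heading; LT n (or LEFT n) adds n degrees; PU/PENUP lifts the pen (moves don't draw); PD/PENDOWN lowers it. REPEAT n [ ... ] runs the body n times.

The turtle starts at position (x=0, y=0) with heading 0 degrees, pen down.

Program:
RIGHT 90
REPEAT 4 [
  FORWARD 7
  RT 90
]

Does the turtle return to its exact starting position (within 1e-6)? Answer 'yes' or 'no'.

Executing turtle program step by step:
Start: pos=(0,0), heading=0, pen down
RT 90: heading 0 -> 270
REPEAT 4 [
  -- iteration 1/4 --
  FD 7: (0,0) -> (0,-7) [heading=270, draw]
  RT 90: heading 270 -> 180
  -- iteration 2/4 --
  FD 7: (0,-7) -> (-7,-7) [heading=180, draw]
  RT 90: heading 180 -> 90
  -- iteration 3/4 --
  FD 7: (-7,-7) -> (-7,0) [heading=90, draw]
  RT 90: heading 90 -> 0
  -- iteration 4/4 --
  FD 7: (-7,0) -> (0,0) [heading=0, draw]
  RT 90: heading 0 -> 270
]
Final: pos=(0,0), heading=270, 4 segment(s) drawn

Start position: (0, 0)
Final position: (0, 0)
Distance = 0; < 1e-6 -> CLOSED

Answer: yes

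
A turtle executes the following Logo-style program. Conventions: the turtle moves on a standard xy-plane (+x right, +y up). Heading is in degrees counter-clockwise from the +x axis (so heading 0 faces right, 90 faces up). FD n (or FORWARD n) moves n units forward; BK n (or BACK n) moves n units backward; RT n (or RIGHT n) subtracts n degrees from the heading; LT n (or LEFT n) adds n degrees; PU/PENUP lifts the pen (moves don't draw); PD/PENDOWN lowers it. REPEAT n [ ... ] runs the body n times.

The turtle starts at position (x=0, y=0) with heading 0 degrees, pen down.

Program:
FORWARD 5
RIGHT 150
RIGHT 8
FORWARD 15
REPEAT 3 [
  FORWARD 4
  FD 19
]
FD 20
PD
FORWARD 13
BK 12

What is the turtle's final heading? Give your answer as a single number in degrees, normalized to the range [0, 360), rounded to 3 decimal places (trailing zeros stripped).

Executing turtle program step by step:
Start: pos=(0,0), heading=0, pen down
FD 5: (0,0) -> (5,0) [heading=0, draw]
RT 150: heading 0 -> 210
RT 8: heading 210 -> 202
FD 15: (5,0) -> (-8.908,-5.619) [heading=202, draw]
REPEAT 3 [
  -- iteration 1/3 --
  FD 4: (-8.908,-5.619) -> (-12.616,-7.118) [heading=202, draw]
  FD 19: (-12.616,-7.118) -> (-30.233,-14.235) [heading=202, draw]
  -- iteration 2/3 --
  FD 4: (-30.233,-14.235) -> (-33.942,-15.733) [heading=202, draw]
  FD 19: (-33.942,-15.733) -> (-51.558,-22.851) [heading=202, draw]
  -- iteration 3/3 --
  FD 4: (-51.558,-22.851) -> (-55.267,-24.349) [heading=202, draw]
  FD 19: (-55.267,-24.349) -> (-72.883,-31.467) [heading=202, draw]
]
FD 20: (-72.883,-31.467) -> (-91.427,-38.959) [heading=202, draw]
PD: pen down
FD 13: (-91.427,-38.959) -> (-103.481,-43.829) [heading=202, draw]
BK 12: (-103.481,-43.829) -> (-92.354,-39.334) [heading=202, draw]
Final: pos=(-92.354,-39.334), heading=202, 11 segment(s) drawn

Answer: 202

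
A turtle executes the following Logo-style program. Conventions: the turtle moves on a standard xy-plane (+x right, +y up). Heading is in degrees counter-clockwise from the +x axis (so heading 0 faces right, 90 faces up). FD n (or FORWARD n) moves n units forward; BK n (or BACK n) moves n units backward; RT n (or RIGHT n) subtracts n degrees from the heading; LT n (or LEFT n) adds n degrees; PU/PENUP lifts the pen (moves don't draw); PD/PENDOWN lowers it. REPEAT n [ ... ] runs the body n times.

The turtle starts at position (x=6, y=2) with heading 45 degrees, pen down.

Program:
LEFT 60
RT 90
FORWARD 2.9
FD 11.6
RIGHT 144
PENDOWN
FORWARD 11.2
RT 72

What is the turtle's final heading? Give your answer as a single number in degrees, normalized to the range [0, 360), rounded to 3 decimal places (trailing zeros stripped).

Answer: 159

Derivation:
Executing turtle program step by step:
Start: pos=(6,2), heading=45, pen down
LT 60: heading 45 -> 105
RT 90: heading 105 -> 15
FD 2.9: (6,2) -> (8.801,2.751) [heading=15, draw]
FD 11.6: (8.801,2.751) -> (20.006,5.753) [heading=15, draw]
RT 144: heading 15 -> 231
PD: pen down
FD 11.2: (20.006,5.753) -> (12.958,-2.951) [heading=231, draw]
RT 72: heading 231 -> 159
Final: pos=(12.958,-2.951), heading=159, 3 segment(s) drawn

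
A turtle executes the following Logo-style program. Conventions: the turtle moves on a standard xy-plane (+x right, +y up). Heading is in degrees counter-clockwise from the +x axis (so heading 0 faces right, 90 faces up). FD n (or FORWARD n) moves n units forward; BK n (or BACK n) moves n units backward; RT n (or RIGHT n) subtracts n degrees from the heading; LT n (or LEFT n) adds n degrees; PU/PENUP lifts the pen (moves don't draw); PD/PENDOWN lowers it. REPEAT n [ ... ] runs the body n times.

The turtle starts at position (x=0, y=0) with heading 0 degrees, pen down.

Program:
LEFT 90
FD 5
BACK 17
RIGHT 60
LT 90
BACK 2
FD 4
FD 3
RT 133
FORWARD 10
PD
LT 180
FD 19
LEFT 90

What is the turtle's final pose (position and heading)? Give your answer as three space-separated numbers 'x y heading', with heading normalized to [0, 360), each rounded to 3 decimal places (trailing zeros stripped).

Answer: -11.269 -5.645 257

Derivation:
Executing turtle program step by step:
Start: pos=(0,0), heading=0, pen down
LT 90: heading 0 -> 90
FD 5: (0,0) -> (0,5) [heading=90, draw]
BK 17: (0,5) -> (0,-12) [heading=90, draw]
RT 60: heading 90 -> 30
LT 90: heading 30 -> 120
BK 2: (0,-12) -> (1,-13.732) [heading=120, draw]
FD 4: (1,-13.732) -> (-1,-10.268) [heading=120, draw]
FD 3: (-1,-10.268) -> (-2.5,-7.67) [heading=120, draw]
RT 133: heading 120 -> 347
FD 10: (-2.5,-7.67) -> (7.244,-9.919) [heading=347, draw]
PD: pen down
LT 180: heading 347 -> 167
FD 19: (7.244,-9.919) -> (-11.269,-5.645) [heading=167, draw]
LT 90: heading 167 -> 257
Final: pos=(-11.269,-5.645), heading=257, 7 segment(s) drawn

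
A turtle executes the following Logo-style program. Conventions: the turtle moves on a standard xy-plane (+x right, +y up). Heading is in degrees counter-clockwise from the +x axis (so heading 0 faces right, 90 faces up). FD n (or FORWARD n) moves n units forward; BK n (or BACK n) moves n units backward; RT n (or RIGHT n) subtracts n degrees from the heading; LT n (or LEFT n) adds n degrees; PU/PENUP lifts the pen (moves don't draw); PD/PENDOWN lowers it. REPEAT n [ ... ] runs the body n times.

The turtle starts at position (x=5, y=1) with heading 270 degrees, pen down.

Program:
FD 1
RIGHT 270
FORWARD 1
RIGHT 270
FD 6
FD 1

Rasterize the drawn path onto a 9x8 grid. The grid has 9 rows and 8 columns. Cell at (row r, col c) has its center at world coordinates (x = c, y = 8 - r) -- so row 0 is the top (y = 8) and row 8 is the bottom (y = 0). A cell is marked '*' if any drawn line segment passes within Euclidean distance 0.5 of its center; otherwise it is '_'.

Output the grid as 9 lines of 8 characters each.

Answer: ________
______*_
______*_
______*_
______*_
______*_
______*_
_____**_
_____**_

Derivation:
Segment 0: (5,1) -> (5,0)
Segment 1: (5,0) -> (6,0)
Segment 2: (6,0) -> (6,6)
Segment 3: (6,6) -> (6,7)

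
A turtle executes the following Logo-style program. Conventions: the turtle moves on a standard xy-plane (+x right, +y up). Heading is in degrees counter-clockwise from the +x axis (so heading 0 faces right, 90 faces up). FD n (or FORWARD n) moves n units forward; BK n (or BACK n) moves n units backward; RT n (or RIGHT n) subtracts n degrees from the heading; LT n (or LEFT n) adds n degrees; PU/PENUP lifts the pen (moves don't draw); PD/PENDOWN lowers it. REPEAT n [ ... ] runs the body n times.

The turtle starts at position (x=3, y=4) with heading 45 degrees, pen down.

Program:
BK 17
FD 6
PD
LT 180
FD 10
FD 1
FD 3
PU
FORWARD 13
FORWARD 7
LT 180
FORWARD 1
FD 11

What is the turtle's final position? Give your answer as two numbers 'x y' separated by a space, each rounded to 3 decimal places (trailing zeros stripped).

Executing turtle program step by step:
Start: pos=(3,4), heading=45, pen down
BK 17: (3,4) -> (-9.021,-8.021) [heading=45, draw]
FD 6: (-9.021,-8.021) -> (-4.778,-3.778) [heading=45, draw]
PD: pen down
LT 180: heading 45 -> 225
FD 10: (-4.778,-3.778) -> (-11.849,-10.849) [heading=225, draw]
FD 1: (-11.849,-10.849) -> (-12.556,-11.556) [heading=225, draw]
FD 3: (-12.556,-11.556) -> (-14.678,-13.678) [heading=225, draw]
PU: pen up
FD 13: (-14.678,-13.678) -> (-23.87,-22.87) [heading=225, move]
FD 7: (-23.87,-22.87) -> (-28.82,-27.82) [heading=225, move]
LT 180: heading 225 -> 45
FD 1: (-28.82,-27.82) -> (-28.113,-27.113) [heading=45, move]
FD 11: (-28.113,-27.113) -> (-20.335,-19.335) [heading=45, move]
Final: pos=(-20.335,-19.335), heading=45, 5 segment(s) drawn

Answer: -20.335 -19.335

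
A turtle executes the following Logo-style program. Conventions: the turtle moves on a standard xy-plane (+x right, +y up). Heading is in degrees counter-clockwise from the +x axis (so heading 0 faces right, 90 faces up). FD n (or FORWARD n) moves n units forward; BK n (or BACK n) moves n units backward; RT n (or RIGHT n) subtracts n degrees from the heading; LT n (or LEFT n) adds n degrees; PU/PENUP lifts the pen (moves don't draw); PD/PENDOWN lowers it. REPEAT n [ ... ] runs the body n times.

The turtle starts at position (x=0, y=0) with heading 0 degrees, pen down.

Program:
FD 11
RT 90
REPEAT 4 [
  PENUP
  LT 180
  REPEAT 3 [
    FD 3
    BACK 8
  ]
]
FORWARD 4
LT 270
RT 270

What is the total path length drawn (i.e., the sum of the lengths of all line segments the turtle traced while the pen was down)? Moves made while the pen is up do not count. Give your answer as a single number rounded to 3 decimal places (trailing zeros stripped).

Executing turtle program step by step:
Start: pos=(0,0), heading=0, pen down
FD 11: (0,0) -> (11,0) [heading=0, draw]
RT 90: heading 0 -> 270
REPEAT 4 [
  -- iteration 1/4 --
  PU: pen up
  LT 180: heading 270 -> 90
  REPEAT 3 [
    -- iteration 1/3 --
    FD 3: (11,0) -> (11,3) [heading=90, move]
    BK 8: (11,3) -> (11,-5) [heading=90, move]
    -- iteration 2/3 --
    FD 3: (11,-5) -> (11,-2) [heading=90, move]
    BK 8: (11,-2) -> (11,-10) [heading=90, move]
    -- iteration 3/3 --
    FD 3: (11,-10) -> (11,-7) [heading=90, move]
    BK 8: (11,-7) -> (11,-15) [heading=90, move]
  ]
  -- iteration 2/4 --
  PU: pen up
  LT 180: heading 90 -> 270
  REPEAT 3 [
    -- iteration 1/3 --
    FD 3: (11,-15) -> (11,-18) [heading=270, move]
    BK 8: (11,-18) -> (11,-10) [heading=270, move]
    -- iteration 2/3 --
    FD 3: (11,-10) -> (11,-13) [heading=270, move]
    BK 8: (11,-13) -> (11,-5) [heading=270, move]
    -- iteration 3/3 --
    FD 3: (11,-5) -> (11,-8) [heading=270, move]
    BK 8: (11,-8) -> (11,0) [heading=270, move]
  ]
  -- iteration 3/4 --
  PU: pen up
  LT 180: heading 270 -> 90
  REPEAT 3 [
    -- iteration 1/3 --
    FD 3: (11,0) -> (11,3) [heading=90, move]
    BK 8: (11,3) -> (11,-5) [heading=90, move]
    -- iteration 2/3 --
    FD 3: (11,-5) -> (11,-2) [heading=90, move]
    BK 8: (11,-2) -> (11,-10) [heading=90, move]
    -- iteration 3/3 --
    FD 3: (11,-10) -> (11,-7) [heading=90, move]
    BK 8: (11,-7) -> (11,-15) [heading=90, move]
  ]
  -- iteration 4/4 --
  PU: pen up
  LT 180: heading 90 -> 270
  REPEAT 3 [
    -- iteration 1/3 --
    FD 3: (11,-15) -> (11,-18) [heading=270, move]
    BK 8: (11,-18) -> (11,-10) [heading=270, move]
    -- iteration 2/3 --
    FD 3: (11,-10) -> (11,-13) [heading=270, move]
    BK 8: (11,-13) -> (11,-5) [heading=270, move]
    -- iteration 3/3 --
    FD 3: (11,-5) -> (11,-8) [heading=270, move]
    BK 8: (11,-8) -> (11,0) [heading=270, move]
  ]
]
FD 4: (11,0) -> (11,-4) [heading=270, move]
LT 270: heading 270 -> 180
RT 270: heading 180 -> 270
Final: pos=(11,-4), heading=270, 1 segment(s) drawn

Segment lengths:
  seg 1: (0,0) -> (11,0), length = 11
Total = 11

Answer: 11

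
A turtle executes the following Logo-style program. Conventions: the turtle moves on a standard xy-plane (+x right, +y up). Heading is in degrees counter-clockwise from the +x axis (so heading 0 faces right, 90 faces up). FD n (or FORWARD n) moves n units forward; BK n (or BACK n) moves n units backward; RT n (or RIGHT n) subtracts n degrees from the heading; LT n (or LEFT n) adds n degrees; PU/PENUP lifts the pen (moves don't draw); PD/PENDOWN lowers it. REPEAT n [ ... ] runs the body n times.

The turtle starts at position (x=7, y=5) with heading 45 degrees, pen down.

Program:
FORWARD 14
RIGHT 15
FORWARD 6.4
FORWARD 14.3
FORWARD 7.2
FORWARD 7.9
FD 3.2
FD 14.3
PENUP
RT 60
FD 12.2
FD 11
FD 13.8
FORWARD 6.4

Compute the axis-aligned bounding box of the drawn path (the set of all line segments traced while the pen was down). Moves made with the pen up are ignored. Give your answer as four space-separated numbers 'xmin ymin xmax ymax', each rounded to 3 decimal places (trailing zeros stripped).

Answer: 7 5 63.059 41.549

Derivation:
Executing turtle program step by step:
Start: pos=(7,5), heading=45, pen down
FD 14: (7,5) -> (16.899,14.899) [heading=45, draw]
RT 15: heading 45 -> 30
FD 6.4: (16.899,14.899) -> (22.442,18.099) [heading=30, draw]
FD 14.3: (22.442,18.099) -> (34.826,25.249) [heading=30, draw]
FD 7.2: (34.826,25.249) -> (41.062,28.849) [heading=30, draw]
FD 7.9: (41.062,28.849) -> (47.903,32.799) [heading=30, draw]
FD 3.2: (47.903,32.799) -> (50.674,34.399) [heading=30, draw]
FD 14.3: (50.674,34.399) -> (63.059,41.549) [heading=30, draw]
PU: pen up
RT 60: heading 30 -> 330
FD 12.2: (63.059,41.549) -> (73.624,35.449) [heading=330, move]
FD 11: (73.624,35.449) -> (83.15,29.949) [heading=330, move]
FD 13.8: (83.15,29.949) -> (95.102,23.049) [heading=330, move]
FD 6.4: (95.102,23.049) -> (100.644,19.849) [heading=330, move]
Final: pos=(100.644,19.849), heading=330, 7 segment(s) drawn

Segment endpoints: x in {7, 16.899, 22.442, 34.826, 41.062, 47.903, 50.674, 63.059}, y in {5, 14.899, 18.099, 25.249, 28.849, 32.799, 34.399, 41.549}
xmin=7, ymin=5, xmax=63.059, ymax=41.549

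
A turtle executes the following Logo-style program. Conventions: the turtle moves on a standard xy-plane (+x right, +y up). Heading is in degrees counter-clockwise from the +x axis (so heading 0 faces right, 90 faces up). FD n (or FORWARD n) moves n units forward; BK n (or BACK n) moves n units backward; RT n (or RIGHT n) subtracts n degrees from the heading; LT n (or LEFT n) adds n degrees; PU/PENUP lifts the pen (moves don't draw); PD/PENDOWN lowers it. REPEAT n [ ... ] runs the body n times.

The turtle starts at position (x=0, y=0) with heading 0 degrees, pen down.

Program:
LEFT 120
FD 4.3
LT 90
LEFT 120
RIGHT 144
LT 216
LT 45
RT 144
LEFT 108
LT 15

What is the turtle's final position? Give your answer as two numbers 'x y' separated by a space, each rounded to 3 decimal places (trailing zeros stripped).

Executing turtle program step by step:
Start: pos=(0,0), heading=0, pen down
LT 120: heading 0 -> 120
FD 4.3: (0,0) -> (-2.15,3.724) [heading=120, draw]
LT 90: heading 120 -> 210
LT 120: heading 210 -> 330
RT 144: heading 330 -> 186
LT 216: heading 186 -> 42
LT 45: heading 42 -> 87
RT 144: heading 87 -> 303
LT 108: heading 303 -> 51
LT 15: heading 51 -> 66
Final: pos=(-2.15,3.724), heading=66, 1 segment(s) drawn

Answer: -2.15 3.724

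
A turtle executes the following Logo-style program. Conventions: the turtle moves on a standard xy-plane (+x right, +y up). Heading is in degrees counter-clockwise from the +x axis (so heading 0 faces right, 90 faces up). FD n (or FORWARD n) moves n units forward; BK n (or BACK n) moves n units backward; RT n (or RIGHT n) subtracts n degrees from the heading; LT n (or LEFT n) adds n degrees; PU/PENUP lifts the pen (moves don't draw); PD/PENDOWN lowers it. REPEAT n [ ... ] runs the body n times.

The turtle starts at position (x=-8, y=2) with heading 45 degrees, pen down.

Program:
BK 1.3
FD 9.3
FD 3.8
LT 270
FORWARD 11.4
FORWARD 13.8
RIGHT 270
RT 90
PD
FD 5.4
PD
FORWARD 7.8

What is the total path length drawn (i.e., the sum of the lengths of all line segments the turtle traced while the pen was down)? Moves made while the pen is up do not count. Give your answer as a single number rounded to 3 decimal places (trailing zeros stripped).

Executing turtle program step by step:
Start: pos=(-8,2), heading=45, pen down
BK 1.3: (-8,2) -> (-8.919,1.081) [heading=45, draw]
FD 9.3: (-8.919,1.081) -> (-2.343,7.657) [heading=45, draw]
FD 3.8: (-2.343,7.657) -> (0.344,10.344) [heading=45, draw]
LT 270: heading 45 -> 315
FD 11.4: (0.344,10.344) -> (8.405,2.283) [heading=315, draw]
FD 13.8: (8.405,2.283) -> (18.163,-7.475) [heading=315, draw]
RT 270: heading 315 -> 45
RT 90: heading 45 -> 315
PD: pen down
FD 5.4: (18.163,-7.475) -> (21.981,-11.294) [heading=315, draw]
PD: pen down
FD 7.8: (21.981,-11.294) -> (27.497,-16.809) [heading=315, draw]
Final: pos=(27.497,-16.809), heading=315, 7 segment(s) drawn

Segment lengths:
  seg 1: (-8,2) -> (-8.919,1.081), length = 1.3
  seg 2: (-8.919,1.081) -> (-2.343,7.657), length = 9.3
  seg 3: (-2.343,7.657) -> (0.344,10.344), length = 3.8
  seg 4: (0.344,10.344) -> (8.405,2.283), length = 11.4
  seg 5: (8.405,2.283) -> (18.163,-7.475), length = 13.8
  seg 6: (18.163,-7.475) -> (21.981,-11.294), length = 5.4
  seg 7: (21.981,-11.294) -> (27.497,-16.809), length = 7.8
Total = 52.8

Answer: 52.8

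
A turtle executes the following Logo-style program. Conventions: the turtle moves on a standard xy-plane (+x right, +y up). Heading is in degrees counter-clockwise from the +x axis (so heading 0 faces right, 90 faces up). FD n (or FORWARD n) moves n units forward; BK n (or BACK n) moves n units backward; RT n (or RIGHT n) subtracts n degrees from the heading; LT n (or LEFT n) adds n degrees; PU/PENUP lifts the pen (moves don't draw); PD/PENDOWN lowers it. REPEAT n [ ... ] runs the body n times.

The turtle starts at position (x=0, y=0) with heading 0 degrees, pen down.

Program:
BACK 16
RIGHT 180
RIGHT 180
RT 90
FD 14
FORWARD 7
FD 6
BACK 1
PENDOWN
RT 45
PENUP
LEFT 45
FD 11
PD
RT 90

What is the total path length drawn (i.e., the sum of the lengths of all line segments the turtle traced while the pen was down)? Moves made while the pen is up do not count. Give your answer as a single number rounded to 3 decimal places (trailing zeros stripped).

Answer: 44

Derivation:
Executing turtle program step by step:
Start: pos=(0,0), heading=0, pen down
BK 16: (0,0) -> (-16,0) [heading=0, draw]
RT 180: heading 0 -> 180
RT 180: heading 180 -> 0
RT 90: heading 0 -> 270
FD 14: (-16,0) -> (-16,-14) [heading=270, draw]
FD 7: (-16,-14) -> (-16,-21) [heading=270, draw]
FD 6: (-16,-21) -> (-16,-27) [heading=270, draw]
BK 1: (-16,-27) -> (-16,-26) [heading=270, draw]
PD: pen down
RT 45: heading 270 -> 225
PU: pen up
LT 45: heading 225 -> 270
FD 11: (-16,-26) -> (-16,-37) [heading=270, move]
PD: pen down
RT 90: heading 270 -> 180
Final: pos=(-16,-37), heading=180, 5 segment(s) drawn

Segment lengths:
  seg 1: (0,0) -> (-16,0), length = 16
  seg 2: (-16,0) -> (-16,-14), length = 14
  seg 3: (-16,-14) -> (-16,-21), length = 7
  seg 4: (-16,-21) -> (-16,-27), length = 6
  seg 5: (-16,-27) -> (-16,-26), length = 1
Total = 44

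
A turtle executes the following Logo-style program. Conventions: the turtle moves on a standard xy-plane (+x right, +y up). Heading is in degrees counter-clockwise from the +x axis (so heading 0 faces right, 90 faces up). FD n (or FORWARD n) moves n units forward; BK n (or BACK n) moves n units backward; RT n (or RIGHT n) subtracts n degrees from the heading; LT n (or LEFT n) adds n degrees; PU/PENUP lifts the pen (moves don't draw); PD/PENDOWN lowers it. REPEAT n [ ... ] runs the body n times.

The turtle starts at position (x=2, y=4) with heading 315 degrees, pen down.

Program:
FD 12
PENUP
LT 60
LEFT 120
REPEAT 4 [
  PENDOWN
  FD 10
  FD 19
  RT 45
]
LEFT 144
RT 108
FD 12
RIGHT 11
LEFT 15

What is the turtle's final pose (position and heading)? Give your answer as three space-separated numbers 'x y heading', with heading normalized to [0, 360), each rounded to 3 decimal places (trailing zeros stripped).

Executing turtle program step by step:
Start: pos=(2,4), heading=315, pen down
FD 12: (2,4) -> (10.485,-4.485) [heading=315, draw]
PU: pen up
LT 60: heading 315 -> 15
LT 120: heading 15 -> 135
REPEAT 4 [
  -- iteration 1/4 --
  PD: pen down
  FD 10: (10.485,-4.485) -> (3.414,2.586) [heading=135, draw]
  FD 19: (3.414,2.586) -> (-10.021,16.021) [heading=135, draw]
  RT 45: heading 135 -> 90
  -- iteration 2/4 --
  PD: pen down
  FD 10: (-10.021,16.021) -> (-10.021,26.021) [heading=90, draw]
  FD 19: (-10.021,26.021) -> (-10.021,45.021) [heading=90, draw]
  RT 45: heading 90 -> 45
  -- iteration 3/4 --
  PD: pen down
  FD 10: (-10.021,45.021) -> (-2.95,52.092) [heading=45, draw]
  FD 19: (-2.95,52.092) -> (10.485,65.527) [heading=45, draw]
  RT 45: heading 45 -> 0
  -- iteration 4/4 --
  PD: pen down
  FD 10: (10.485,65.527) -> (20.485,65.527) [heading=0, draw]
  FD 19: (20.485,65.527) -> (39.485,65.527) [heading=0, draw]
  RT 45: heading 0 -> 315
]
LT 144: heading 315 -> 99
RT 108: heading 99 -> 351
FD 12: (39.485,65.527) -> (51.338,63.65) [heading=351, draw]
RT 11: heading 351 -> 340
LT 15: heading 340 -> 355
Final: pos=(51.338,63.65), heading=355, 10 segment(s) drawn

Answer: 51.338 63.65 355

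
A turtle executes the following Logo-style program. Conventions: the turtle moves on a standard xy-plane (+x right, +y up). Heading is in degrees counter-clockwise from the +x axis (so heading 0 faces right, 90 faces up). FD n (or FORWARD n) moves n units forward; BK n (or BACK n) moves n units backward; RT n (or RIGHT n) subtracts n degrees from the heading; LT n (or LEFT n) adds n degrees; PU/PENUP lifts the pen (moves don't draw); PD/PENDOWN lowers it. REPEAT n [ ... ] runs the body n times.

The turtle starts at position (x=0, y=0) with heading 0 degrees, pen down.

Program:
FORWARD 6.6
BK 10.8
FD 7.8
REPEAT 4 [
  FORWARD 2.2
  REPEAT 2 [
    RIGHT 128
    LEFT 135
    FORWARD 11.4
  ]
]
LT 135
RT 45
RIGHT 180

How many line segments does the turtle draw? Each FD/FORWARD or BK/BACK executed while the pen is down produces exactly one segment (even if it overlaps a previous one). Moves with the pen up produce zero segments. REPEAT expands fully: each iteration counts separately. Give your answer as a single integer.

Executing turtle program step by step:
Start: pos=(0,0), heading=0, pen down
FD 6.6: (0,0) -> (6.6,0) [heading=0, draw]
BK 10.8: (6.6,0) -> (-4.2,0) [heading=0, draw]
FD 7.8: (-4.2,0) -> (3.6,0) [heading=0, draw]
REPEAT 4 [
  -- iteration 1/4 --
  FD 2.2: (3.6,0) -> (5.8,0) [heading=0, draw]
  REPEAT 2 [
    -- iteration 1/2 --
    RT 128: heading 0 -> 232
    LT 135: heading 232 -> 7
    FD 11.4: (5.8,0) -> (17.115,1.389) [heading=7, draw]
    -- iteration 2/2 --
    RT 128: heading 7 -> 239
    LT 135: heading 239 -> 14
    FD 11.4: (17.115,1.389) -> (28.176,4.147) [heading=14, draw]
  ]
  -- iteration 2/4 --
  FD 2.2: (28.176,4.147) -> (30.311,4.679) [heading=14, draw]
  REPEAT 2 [
    -- iteration 1/2 --
    RT 128: heading 14 -> 246
    LT 135: heading 246 -> 21
    FD 11.4: (30.311,4.679) -> (40.954,8.765) [heading=21, draw]
    -- iteration 2/2 --
    RT 128: heading 21 -> 253
    LT 135: heading 253 -> 28
    FD 11.4: (40.954,8.765) -> (51.019,14.117) [heading=28, draw]
  ]
  -- iteration 3/4 --
  FD 2.2: (51.019,14.117) -> (52.962,15.15) [heading=28, draw]
  REPEAT 2 [
    -- iteration 1/2 --
    RT 128: heading 28 -> 260
    LT 135: heading 260 -> 35
    FD 11.4: (52.962,15.15) -> (62.3,21.688) [heading=35, draw]
    -- iteration 2/2 --
    RT 128: heading 35 -> 267
    LT 135: heading 267 -> 42
    FD 11.4: (62.3,21.688) -> (70.772,29.317) [heading=42, draw]
  ]
  -- iteration 4/4 --
  FD 2.2: (70.772,29.317) -> (72.407,30.789) [heading=42, draw]
  REPEAT 2 [
    -- iteration 1/2 --
    RT 128: heading 42 -> 274
    LT 135: heading 274 -> 49
    FD 11.4: (72.407,30.789) -> (79.886,39.392) [heading=49, draw]
    -- iteration 2/2 --
    RT 128: heading 49 -> 281
    LT 135: heading 281 -> 56
    FD 11.4: (79.886,39.392) -> (86.261,48.843) [heading=56, draw]
  ]
]
LT 135: heading 56 -> 191
RT 45: heading 191 -> 146
RT 180: heading 146 -> 326
Final: pos=(86.261,48.843), heading=326, 15 segment(s) drawn
Segments drawn: 15

Answer: 15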